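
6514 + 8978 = 15492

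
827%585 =242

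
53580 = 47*1140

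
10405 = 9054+1351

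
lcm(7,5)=35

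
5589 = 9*621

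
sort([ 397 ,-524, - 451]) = [- 524, - 451, 397] 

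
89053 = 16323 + 72730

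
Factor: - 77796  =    -  2^2*3^2 * 2161^1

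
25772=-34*( - 758 ) 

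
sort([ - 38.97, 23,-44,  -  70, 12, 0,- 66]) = [ - 70, -66, - 44, - 38.97,0, 12,23 ]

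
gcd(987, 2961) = 987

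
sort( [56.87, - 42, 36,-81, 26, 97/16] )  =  [-81,  -  42, 97/16, 26, 36,56.87]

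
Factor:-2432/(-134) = 1216/67 = 2^6 *19^1*67^(- 1 )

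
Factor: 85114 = 2^1*42557^1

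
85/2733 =85/2733 = 0.03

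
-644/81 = - 644/81 = - 7.95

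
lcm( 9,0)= 0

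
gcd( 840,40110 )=210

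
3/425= 3/425 = 0.01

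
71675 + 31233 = 102908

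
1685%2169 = 1685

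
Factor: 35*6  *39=2^1 * 3^2*5^1*7^1*13^1= 8190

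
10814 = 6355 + 4459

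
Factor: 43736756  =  2^2*7^1*29^1*61^1 *883^1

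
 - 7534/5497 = -7534/5497 =- 1.37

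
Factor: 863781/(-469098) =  - 2^(  -  1 ) * 3^( - 2)*7^(-1 )*17^(-1 ) * 73^ ( - 1)*83^1 * 3469^1= -287927/156366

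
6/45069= 2/15023= 0.00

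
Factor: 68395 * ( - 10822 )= -740170690 = - 2^1*5^1* 7^1*773^1*13679^1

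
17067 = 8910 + 8157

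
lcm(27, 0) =0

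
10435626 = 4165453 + 6270173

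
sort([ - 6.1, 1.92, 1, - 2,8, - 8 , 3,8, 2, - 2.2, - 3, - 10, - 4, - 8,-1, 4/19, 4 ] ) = [ - 10,  -  8, - 8, - 6.1,-4, -3, - 2.2, - 2, - 1, 4/19, 1, 1.92, 2,3, 4, 8 , 8 ] 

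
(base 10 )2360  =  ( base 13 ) 10C7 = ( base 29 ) 2nb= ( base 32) 29o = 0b100100111000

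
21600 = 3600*6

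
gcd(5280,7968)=96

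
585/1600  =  117/320=0.37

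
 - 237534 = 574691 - 812225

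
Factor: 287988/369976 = 2^ (-1)*3^1*233^1*449^( - 1)  =  699/898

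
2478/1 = 2478 = 2478.00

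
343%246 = 97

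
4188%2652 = 1536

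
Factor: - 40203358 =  - 2^1*13^1* 181^1*8543^1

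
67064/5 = 67064/5= 13412.80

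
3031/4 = 3031/4 = 757.75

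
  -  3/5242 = -3/5242 = - 0.00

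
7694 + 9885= 17579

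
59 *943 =55637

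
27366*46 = 1258836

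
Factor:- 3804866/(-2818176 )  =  2^( - 6 )* 3^( - 1) * 13^2 * 41^ ( - 1 )*179^(- 1)*11257^1=   1902433/1409088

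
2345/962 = 2345/962 = 2.44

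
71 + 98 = 169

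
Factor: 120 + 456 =576 = 2^6*3^2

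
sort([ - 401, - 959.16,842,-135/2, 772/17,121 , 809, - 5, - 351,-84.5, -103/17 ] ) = [ - 959.16, - 401, - 351, - 84.5,-135/2, - 103/17, - 5, 772/17,121,809,  842] 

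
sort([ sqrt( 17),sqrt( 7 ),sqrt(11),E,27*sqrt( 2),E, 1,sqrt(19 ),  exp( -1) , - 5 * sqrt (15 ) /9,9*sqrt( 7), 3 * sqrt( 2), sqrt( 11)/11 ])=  [ - 5*sqrt (15)/9,sqrt(11)/11,exp ( - 1),1,sqrt( 7),E , E, sqrt( 11),sqrt( 17),3 * sqrt(2),sqrt( 19),9 * sqrt(7), 27*sqrt( 2) ]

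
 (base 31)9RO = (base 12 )5606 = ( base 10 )9510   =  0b10010100100110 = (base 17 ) 1ff7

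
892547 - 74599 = 817948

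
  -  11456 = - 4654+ - 6802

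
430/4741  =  430/4741= 0.09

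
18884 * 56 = 1057504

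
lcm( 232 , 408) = 11832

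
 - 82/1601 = -82/1601=-0.05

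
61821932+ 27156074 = 88978006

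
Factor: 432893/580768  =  2^ (-5 )*18149^( - 1 )*432893^1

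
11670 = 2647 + 9023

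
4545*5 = 22725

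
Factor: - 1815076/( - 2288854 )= 907538/1144427 = 2^1*19^( - 1)*29^( - 1) * 31^( - 1 )*59^1 * 67^( - 1 )*7691^1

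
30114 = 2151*14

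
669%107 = 27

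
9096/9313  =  9096/9313 = 0.98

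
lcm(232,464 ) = 464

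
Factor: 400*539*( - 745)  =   - 2^4*5^3 *7^2*11^1*149^1 =- 160622000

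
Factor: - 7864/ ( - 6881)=2^3* 7^( - 1 )  =  8/7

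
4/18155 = 4/18155 = 0.00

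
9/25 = 9/25 =0.36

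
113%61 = 52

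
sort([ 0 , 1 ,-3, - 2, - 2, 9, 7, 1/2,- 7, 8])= [  -  7, - 3, - 2, - 2, 0, 1/2, 1, 7,  8 , 9]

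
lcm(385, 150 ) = 11550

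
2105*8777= 18475585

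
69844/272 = 256 + 53/68= 256.78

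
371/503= 371/503 = 0.74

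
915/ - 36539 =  - 1 + 584/599 = - 0.03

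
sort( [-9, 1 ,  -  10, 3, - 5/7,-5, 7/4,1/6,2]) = [ - 10, - 9,  -  5, - 5/7,  1/6, 1,  7/4, 2,3]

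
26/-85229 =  - 1 + 85203/85229  =  -0.00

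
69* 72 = 4968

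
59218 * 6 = 355308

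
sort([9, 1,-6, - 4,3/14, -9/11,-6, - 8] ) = [ -8, - 6,- 6 , - 4,-9/11,3/14, 1, 9]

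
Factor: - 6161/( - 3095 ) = 5^( - 1)*61^1*101^1*619^ ( - 1)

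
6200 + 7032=13232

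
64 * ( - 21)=- 1344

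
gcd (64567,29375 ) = 1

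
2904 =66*44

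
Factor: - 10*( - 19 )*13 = 2^1 * 5^1*13^1*19^1 = 2470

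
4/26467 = 4/26467 = 0.00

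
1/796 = 1/796= 0.00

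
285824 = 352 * 812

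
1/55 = 1/55 =0.02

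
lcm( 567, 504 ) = 4536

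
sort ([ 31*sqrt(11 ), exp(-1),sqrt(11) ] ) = [ exp( - 1),sqrt( 11 ),31* sqrt( 11)] 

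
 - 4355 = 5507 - 9862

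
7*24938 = 174566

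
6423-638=5785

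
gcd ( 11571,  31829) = 7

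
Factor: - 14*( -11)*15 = 2^1*3^1*5^1*7^1*11^1 = 2310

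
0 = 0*633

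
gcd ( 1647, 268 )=1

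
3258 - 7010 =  - 3752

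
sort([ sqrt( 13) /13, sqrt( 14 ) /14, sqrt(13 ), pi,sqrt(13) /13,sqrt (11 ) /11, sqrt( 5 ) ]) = [ sqrt (14)/14,sqrt( 13) /13,  sqrt( 13 ) /13,  sqrt( 11)/11,  sqrt(5) , pi,sqrt (13 ) ] 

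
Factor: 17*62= 1054 = 2^1*17^1*31^1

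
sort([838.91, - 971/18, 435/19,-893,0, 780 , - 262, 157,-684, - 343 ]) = [ - 893, - 684, - 343, - 262,  -  971/18, 0, 435/19, 157, 780, 838.91 ]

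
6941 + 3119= 10060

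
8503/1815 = 4+113/165 = 4.68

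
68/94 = 34/47 = 0.72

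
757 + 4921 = 5678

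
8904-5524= 3380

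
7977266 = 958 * 8327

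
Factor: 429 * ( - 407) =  - 174603 = - 3^1*11^2 * 13^1*37^1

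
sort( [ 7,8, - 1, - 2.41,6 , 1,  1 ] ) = [-2.41, - 1 , 1,1,6,  7, 8 ] 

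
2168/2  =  1084 = 1084.00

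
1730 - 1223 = 507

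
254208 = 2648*96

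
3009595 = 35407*85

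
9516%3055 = 351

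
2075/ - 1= - 2075/1 = - 2075.00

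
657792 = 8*82224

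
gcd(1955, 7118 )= 1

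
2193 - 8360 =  - 6167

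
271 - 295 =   -  24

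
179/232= 179/232= 0.77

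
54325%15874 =6703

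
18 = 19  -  1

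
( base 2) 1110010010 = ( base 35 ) q4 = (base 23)1GH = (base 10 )914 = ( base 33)rn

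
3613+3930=7543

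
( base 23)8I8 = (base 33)491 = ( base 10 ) 4654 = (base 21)ABD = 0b1001000101110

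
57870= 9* 6430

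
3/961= 3/961 =0.00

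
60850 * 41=2494850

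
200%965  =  200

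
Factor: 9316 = 2^2*17^1 * 137^1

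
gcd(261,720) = 9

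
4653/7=664+5/7 =664.71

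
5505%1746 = 267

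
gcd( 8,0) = 8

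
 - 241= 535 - 776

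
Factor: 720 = 2^4*3^2*5^1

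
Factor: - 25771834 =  - 2^1*11^1*1171447^1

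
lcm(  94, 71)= 6674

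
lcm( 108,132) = 1188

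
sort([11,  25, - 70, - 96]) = [  -  96, -70,11 , 25 ] 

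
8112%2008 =80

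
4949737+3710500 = 8660237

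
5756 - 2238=3518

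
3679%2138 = 1541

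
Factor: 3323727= 3^3*11^1 * 19^2* 31^1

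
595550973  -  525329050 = 70221923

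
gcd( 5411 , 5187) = 7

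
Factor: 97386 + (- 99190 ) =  - 1804 = - 2^2*11^1*41^1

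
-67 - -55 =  - 12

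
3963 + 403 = 4366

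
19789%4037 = 3641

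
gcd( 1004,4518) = 502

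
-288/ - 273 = 96/91 = 1.05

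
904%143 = 46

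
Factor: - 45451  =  -7^1*43^1 * 151^1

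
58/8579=58/8579 = 0.01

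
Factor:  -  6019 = -13^1*463^1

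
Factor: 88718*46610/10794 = 295367570/771  =  2^1*3^(  -  1)*5^1*59^1 * 79^1 *257^( - 1 )*6337^1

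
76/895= 76/895 = 0.08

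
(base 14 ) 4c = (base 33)22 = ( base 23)2M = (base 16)44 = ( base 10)68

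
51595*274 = 14137030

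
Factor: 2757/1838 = 2^(- 1)*3^1 =3/2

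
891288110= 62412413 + 828875697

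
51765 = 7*7395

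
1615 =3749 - 2134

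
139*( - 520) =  - 72280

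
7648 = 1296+6352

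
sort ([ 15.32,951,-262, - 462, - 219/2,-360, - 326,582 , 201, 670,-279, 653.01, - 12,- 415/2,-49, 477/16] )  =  [-462,-360,-326,-279, - 262,-415/2,-219/2,- 49,-12,15.32, 477/16, 201, 582, 653.01, 670, 951]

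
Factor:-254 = -2^1*127^1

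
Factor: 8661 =3^1*2887^1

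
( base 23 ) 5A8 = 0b101101000011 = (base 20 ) 743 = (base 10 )2883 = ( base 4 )231003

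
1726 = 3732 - 2006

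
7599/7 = 1085+4/7 = 1085.57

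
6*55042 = 330252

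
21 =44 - 23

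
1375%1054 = 321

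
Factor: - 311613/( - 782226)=2^(-1)*3^( - 1 )*241^1*431^1*43457^( - 1 ) = 103871/260742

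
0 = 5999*0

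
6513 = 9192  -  2679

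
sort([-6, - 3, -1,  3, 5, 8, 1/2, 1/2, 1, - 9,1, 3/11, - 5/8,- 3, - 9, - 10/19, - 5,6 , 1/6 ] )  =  [ - 9,-9, - 6, - 5, - 3,  -  3, -1, - 5/8, - 10/19, 1/6,3/11, 1/2, 1/2,1,  1, 3,5,6, 8]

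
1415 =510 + 905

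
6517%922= 63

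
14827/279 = 53 + 40/279 = 53.14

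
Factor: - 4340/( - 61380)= 3^( - 2)*7^1*11^( - 1) = 7/99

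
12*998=11976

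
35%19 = 16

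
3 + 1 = 4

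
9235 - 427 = 8808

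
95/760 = 1/8 =0.12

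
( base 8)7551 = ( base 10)3945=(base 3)12102010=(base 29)4k1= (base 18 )c33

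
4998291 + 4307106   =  9305397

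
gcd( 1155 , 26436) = 3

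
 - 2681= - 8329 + 5648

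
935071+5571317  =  6506388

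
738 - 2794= - 2056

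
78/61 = 1 + 17/61 =1.28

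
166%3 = 1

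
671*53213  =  35705923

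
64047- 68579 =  - 4532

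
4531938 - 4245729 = 286209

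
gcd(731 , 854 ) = 1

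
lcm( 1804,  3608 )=3608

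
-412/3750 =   -  1 + 1669/1875 = - 0.11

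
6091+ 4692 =10783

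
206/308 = 103/154  =  0.67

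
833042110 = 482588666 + 350453444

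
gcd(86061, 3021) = 3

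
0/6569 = 0  =  0.00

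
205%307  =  205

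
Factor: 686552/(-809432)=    - 85819/101179  =  -13^( - 1) * 43^( - 1)*181^ (- 1) *85819^1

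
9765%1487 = 843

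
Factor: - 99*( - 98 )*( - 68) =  - 2^3 * 3^2* 7^2*11^1*17^1 = - 659736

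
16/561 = 16/561=0.03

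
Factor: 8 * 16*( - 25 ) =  - 3200 = -2^7*5^2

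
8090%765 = 440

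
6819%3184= 451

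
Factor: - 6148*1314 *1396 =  - 2^5*3^2 * 29^1*53^1*73^1*349^1= - 11277546912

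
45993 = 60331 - 14338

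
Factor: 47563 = 47563^1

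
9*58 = 522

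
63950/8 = 7993+3/4 = 7993.75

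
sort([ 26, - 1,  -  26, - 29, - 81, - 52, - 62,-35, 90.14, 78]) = [  -  81, - 62, - 52, - 35, - 29, - 26 ,-1,26,78,90.14] 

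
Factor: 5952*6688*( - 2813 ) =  -2^11*3^1*11^1*19^1*29^1*31^1*97^1 = - 111977023488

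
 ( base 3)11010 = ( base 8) 157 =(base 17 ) 69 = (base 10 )111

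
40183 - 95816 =-55633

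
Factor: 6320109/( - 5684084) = -2^( - 2) * 3^1*7^ (-1 )* 41^1*43^( - 1)*4721^(-1)*51383^1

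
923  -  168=755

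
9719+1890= 11609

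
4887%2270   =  347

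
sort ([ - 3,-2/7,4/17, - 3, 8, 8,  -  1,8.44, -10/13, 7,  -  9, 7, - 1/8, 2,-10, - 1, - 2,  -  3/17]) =[ - 10, - 9, - 3 , - 3, - 2,  -  1, -1, - 10/13, - 2/7,  -  3/17, - 1/8 , 4/17, 2,7,7, 8,8, 8.44]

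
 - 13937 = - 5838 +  - 8099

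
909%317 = 275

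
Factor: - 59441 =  - 59441^1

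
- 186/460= -93/230 = - 0.40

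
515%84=11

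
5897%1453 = 85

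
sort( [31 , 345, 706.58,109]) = [ 31,109,345,706.58]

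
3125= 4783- 1658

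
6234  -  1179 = 5055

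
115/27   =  4+7/27 = 4.26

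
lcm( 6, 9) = 18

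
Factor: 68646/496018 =34323/248009 = 3^1* 17^1 * 23^(-1 ) * 41^( - 1 ) * 263^(-1) * 673^1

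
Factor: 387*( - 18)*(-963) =2^1* 3^6  *43^1*107^1 =6708258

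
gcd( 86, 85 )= 1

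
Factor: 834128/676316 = 2^2*37^1*1409^1*169079^ ( - 1) = 208532/169079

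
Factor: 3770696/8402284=2^1*11^(-1)*17^ ( - 1)*29^1*47^(-1 )*239^( - 1)*16253^1 = 942674/2100571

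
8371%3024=2323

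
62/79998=31/39999 =0.00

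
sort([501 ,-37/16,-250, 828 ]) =[-250,-37/16, 501,828 ]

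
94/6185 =94/6185 = 0.02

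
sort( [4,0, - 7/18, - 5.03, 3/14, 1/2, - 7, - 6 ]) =[ - 7, - 6 , - 5.03, - 7/18, 0, 3/14, 1/2, 4 ]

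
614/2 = 307=307.00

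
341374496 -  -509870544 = 851245040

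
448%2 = 0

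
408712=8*51089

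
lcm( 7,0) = 0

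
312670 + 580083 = 892753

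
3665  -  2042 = 1623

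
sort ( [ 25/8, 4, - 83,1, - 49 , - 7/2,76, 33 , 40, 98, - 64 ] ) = [ - 83, - 64,-49, - 7/2, 1, 25/8, 4,33, 40, 76, 98 ]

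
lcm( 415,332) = 1660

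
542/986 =271/493 = 0.55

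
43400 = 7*6200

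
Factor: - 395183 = - 29^1*13627^1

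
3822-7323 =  - 3501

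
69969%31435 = 7099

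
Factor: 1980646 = 2^1*990323^1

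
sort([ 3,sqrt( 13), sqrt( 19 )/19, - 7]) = [-7, sqrt(19)/19,3,sqrt(13 )]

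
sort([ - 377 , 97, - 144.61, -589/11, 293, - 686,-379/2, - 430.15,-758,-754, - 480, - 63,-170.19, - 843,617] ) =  [ - 843,- 758,-754, - 686,-480,-430.15,-377,-379/2,-170.19,-144.61,  -  63, - 589/11, 97, 293 , 617]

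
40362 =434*93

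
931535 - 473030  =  458505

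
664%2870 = 664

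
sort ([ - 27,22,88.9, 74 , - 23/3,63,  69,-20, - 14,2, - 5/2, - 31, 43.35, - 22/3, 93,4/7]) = [ - 31, - 27, - 20, - 14, - 23/3, - 22/3,-5/2,4/7,2, 22,43.35,63 , 69,74,88.9,93] 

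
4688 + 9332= 14020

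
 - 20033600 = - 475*42176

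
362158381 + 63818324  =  425976705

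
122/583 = 122/583=0.21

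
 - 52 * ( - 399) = 20748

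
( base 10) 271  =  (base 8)417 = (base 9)331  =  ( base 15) 131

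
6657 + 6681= 13338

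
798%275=248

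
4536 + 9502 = 14038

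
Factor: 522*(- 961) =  - 2^1*3^2 * 29^1*31^2 = - 501642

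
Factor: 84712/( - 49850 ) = - 2^2*5^( - 2)* 997^( - 1) *10589^1 = -42356/24925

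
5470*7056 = 38596320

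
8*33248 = 265984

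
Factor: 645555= 3^1 * 5^1*43037^1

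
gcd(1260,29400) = 420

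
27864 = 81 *344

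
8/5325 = 8/5325=0.00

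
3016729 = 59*51131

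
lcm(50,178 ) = 4450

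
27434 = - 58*( - 473)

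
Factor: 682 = 2^1*11^1*31^1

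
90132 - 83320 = 6812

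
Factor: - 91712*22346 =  - 2^7*1433^1 * 11173^1 = - 2049396352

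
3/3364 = 3/3364 = 0.00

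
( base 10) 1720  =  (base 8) 3270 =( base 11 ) 1324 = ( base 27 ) 29j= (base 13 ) a24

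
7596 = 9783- 2187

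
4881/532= 9 + 93/532 = 9.17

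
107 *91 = 9737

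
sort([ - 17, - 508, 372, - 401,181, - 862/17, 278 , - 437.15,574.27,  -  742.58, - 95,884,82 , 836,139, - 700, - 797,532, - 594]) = [ - 797, - 742.58, - 700, - 594, -508,- 437.15, -401,-95, - 862/17, - 17,82, 139,181 , 278,372, 532,574.27,836 , 884]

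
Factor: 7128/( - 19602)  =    -  4/11 = - 2^2*11^ ( - 1 ) 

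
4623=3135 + 1488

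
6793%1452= 985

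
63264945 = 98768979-35504034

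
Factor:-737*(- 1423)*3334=2^1 * 11^1*67^1*1423^1*1667^1= 3496535834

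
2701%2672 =29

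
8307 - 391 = 7916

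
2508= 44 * 57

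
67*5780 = 387260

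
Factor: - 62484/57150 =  - 2^1*3^( - 1 )*5^(  -  2) * 41^1 =- 82/75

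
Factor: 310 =2^1 * 5^1*31^1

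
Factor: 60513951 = 3^1*20171317^1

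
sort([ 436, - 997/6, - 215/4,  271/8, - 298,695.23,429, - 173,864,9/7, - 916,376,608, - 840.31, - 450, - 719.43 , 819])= [ - 916, - 840.31, - 719.43, -450,-298,  -  173,-997/6, - 215/4 , 9/7,271/8,376,429 , 436,608,695.23, 819, 864]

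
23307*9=209763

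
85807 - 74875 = 10932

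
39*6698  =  261222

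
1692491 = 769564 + 922927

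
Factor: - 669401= - 669401^1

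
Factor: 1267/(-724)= - 2^ (  -  2 )*7^1 =-7/4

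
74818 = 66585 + 8233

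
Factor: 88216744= 2^3*7^1 * 11^2*47^1*277^1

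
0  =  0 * 98331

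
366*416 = 152256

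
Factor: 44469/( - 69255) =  - 61/95 = - 5^( - 1)*19^( - 1)*61^1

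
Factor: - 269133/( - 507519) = 3^( - 2)*283^1*317^1*18797^ ( - 1) = 89711/169173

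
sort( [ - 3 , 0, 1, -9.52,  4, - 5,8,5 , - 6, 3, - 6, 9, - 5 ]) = [-9.52, - 6 , - 6, - 5, - 5 ,  -  3,0,1,3, 4, 5,8,9]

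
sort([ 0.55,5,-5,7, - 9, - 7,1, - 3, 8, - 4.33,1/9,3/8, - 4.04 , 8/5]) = [  -  9, - 7 , - 5, - 4.33, - 4.04, - 3 , 1/9,  3/8,0.55,1,8/5,5, 7, 8 ] 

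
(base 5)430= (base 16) 73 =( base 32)3j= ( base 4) 1303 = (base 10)115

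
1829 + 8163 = 9992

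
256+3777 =4033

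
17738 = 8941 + 8797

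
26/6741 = 26/6741=0.00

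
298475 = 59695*5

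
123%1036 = 123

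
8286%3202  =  1882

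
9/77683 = 9/77683=0.00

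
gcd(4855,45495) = 5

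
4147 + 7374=11521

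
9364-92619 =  -83255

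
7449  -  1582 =5867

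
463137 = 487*951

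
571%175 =46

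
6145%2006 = 127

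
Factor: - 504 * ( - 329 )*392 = 64999872 = 2^6*3^2 * 7^4*47^1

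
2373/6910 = 2373/6910=0.34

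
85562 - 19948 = 65614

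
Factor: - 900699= - 3^1*300233^1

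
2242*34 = 76228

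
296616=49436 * 6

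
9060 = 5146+3914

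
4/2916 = 1/729=0.00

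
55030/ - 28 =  - 27515/14 = -  1965.36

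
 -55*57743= - 3175865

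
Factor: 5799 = 3^1*1933^1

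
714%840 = 714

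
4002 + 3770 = 7772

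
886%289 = 19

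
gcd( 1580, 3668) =4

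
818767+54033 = 872800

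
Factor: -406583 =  - 406583^1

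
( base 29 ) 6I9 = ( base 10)5577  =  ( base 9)7576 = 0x15C9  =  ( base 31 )5OS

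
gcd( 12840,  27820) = 2140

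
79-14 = 65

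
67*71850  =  4813950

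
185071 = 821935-636864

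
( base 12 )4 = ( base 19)4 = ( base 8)4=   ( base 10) 4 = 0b100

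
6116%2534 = 1048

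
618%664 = 618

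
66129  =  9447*7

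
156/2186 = 78/1093 = 0.07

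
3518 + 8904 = 12422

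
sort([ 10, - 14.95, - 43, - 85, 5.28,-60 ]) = [ - 85,- 60, - 43, - 14.95, 5.28, 10 ]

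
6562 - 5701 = 861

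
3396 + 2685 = 6081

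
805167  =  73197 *11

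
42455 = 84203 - 41748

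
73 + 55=128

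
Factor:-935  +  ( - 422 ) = - 23^1*59^1 =-1357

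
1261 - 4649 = -3388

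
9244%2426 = 1966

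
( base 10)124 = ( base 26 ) 4K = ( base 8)174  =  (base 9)147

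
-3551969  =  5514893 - 9066862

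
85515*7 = 598605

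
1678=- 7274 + 8952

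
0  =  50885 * 0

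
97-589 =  - 492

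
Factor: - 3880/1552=-5/2 = -  2^( - 1) * 5^1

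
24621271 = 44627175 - 20005904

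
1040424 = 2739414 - 1698990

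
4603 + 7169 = 11772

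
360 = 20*18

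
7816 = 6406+1410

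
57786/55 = 57786/55 = 1050.65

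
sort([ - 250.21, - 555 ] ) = [ - 555, - 250.21]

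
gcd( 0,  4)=4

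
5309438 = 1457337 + 3852101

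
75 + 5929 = 6004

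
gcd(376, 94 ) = 94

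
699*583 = 407517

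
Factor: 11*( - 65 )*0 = 0  =  0^1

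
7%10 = 7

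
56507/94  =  56507/94 = 601.14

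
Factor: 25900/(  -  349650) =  - 2/27 = - 2^1*3^ ( -3 )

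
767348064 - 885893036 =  - 118544972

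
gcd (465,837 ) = 93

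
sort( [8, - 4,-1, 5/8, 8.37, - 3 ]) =[  -  4,-3, - 1 , 5/8,8,  8.37]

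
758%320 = 118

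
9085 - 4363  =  4722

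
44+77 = 121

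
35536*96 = 3411456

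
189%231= 189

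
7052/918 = 3526/459= 7.68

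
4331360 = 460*9416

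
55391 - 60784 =  -  5393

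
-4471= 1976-6447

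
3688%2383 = 1305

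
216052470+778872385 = 994924855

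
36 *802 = 28872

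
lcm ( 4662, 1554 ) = 4662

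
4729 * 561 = 2652969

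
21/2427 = 7/809 = 0.01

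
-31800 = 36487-68287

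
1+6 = 7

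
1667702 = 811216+856486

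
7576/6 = 1262+2/3 = 1262.67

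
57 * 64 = 3648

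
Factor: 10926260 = 2^2*5^1 *31^1*17623^1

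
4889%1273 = 1070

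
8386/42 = 199 + 2/3 = 199.67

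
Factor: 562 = 2^1*281^1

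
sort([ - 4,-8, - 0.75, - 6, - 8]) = [-8, - 8,-6,-4,-0.75]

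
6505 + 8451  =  14956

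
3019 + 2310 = 5329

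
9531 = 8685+846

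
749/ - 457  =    -  749/457 = - 1.64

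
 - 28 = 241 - 269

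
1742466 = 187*9318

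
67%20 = 7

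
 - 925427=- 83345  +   - 842082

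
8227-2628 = 5599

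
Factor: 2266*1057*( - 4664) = -2^4*7^1*11^2 *53^1*103^1 * 151^1 = - 11171035568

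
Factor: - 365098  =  -2^1*182549^1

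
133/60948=133/60948 =0.00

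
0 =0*57373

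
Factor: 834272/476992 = 2^ ( - 1)*29^1 * 31^1 * 257^( - 1)= 899/514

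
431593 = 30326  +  401267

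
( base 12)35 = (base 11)38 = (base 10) 41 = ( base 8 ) 51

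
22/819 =22/819=0.03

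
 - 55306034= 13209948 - 68515982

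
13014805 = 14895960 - 1881155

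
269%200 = 69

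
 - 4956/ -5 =4956/5= 991.20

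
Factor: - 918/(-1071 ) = 2^1*3^1*7^( - 1 ) = 6/7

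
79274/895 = 88  +  514/895=88.57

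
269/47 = 5 + 34/47= 5.72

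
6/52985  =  6/52985 = 0.00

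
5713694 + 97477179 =103190873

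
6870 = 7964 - 1094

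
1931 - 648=1283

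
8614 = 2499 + 6115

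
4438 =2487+1951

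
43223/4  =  43223/4 = 10805.75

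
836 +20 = 856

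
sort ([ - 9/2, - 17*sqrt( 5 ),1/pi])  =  [ -17*sqrt( 5 ), - 9/2,1/pi]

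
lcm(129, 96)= 4128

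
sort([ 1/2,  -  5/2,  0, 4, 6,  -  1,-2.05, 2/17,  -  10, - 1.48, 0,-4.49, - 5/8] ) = [ - 10, - 4.49, - 5/2,  -  2.05, - 1.48 , - 1, - 5/8,0,0, 2/17,1/2, 4, 6 ] 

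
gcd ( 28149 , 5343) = 3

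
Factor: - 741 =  - 3^1 * 13^1*19^1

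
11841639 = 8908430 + 2933209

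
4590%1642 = 1306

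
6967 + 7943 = 14910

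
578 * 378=218484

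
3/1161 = 1/387 = 0.00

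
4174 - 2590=1584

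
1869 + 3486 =5355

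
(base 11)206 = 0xF8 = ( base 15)118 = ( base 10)248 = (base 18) DE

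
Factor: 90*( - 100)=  - 2^3*3^2*5^3 = - 9000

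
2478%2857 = 2478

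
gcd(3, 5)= 1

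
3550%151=77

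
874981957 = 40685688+834296269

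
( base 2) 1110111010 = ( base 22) 1L8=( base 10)954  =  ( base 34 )S2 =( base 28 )162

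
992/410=2 + 86/205 = 2.42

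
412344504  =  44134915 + 368209589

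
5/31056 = 5/31056 =0.00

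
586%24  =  10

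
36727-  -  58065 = 94792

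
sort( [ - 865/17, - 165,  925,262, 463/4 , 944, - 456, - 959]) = [ - 959,  -  456, - 165 , - 865/17,  463/4,262,  925,944]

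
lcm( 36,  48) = 144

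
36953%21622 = 15331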